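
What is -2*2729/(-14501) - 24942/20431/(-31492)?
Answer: 1756055060879/4665066333526 ≈ 0.37643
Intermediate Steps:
-2*2729/(-14501) - 24942/20431/(-31492) = -5458*(-1/14501) - 24942*1/20431*(-1/31492) = 5458/14501 - 24942/20431*(-1/31492) = 5458/14501 + 12471/321706526 = 1756055060879/4665066333526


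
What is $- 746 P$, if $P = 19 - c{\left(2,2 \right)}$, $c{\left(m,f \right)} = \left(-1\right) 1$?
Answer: $-14920$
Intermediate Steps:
$c{\left(m,f \right)} = -1$
$P = 20$ ($P = 19 - -1 = 19 + 1 = 20$)
$- 746 P = \left(-746\right) 20 = -14920$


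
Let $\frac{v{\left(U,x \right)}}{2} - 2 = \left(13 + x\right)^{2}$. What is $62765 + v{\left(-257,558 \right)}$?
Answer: $714851$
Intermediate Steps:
$v{\left(U,x \right)} = 4 + 2 \left(13 + x\right)^{2}$
$62765 + v{\left(-257,558 \right)} = 62765 + \left(4 + 2 \left(13 + 558\right)^{2}\right) = 62765 + \left(4 + 2 \cdot 571^{2}\right) = 62765 + \left(4 + 2 \cdot 326041\right) = 62765 + \left(4 + 652082\right) = 62765 + 652086 = 714851$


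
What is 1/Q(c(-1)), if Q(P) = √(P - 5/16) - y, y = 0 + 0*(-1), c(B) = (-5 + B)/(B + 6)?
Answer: -4*I*√5/11 ≈ -0.81312*I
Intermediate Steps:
c(B) = (-5 + B)/(6 + B)
y = 0 (y = 0 + 0 = 0)
Q(P) = √(-5/16 + P) (Q(P) = √(P - 5/16) - 1*0 = √(P - 5*1/16) + 0 = √(P - 5/16) + 0 = √(-5/16 + P) + 0 = √(-5/16 + P))
1/Q(c(-1)) = 1/(√(-5 + 16*((-5 - 1)/(6 - 1)))/4) = 1/(√(-5 + 16*(-6/5))/4) = 1/(√(-5 - 96/5)/4) = 1/(√(-121/5)/4) = 1/((11*I*√5/5)/4) = 1/(11*I*√5/20) = -4*I*√5/11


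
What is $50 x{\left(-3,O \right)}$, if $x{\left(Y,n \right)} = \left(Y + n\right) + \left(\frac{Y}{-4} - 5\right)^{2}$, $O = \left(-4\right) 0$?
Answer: $\frac{6025}{8} \approx 753.13$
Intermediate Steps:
$O = 0$
$x{\left(Y,n \right)} = Y + n + \left(-5 - \frac{Y}{4}\right)^{2}$ ($x{\left(Y,n \right)} = \left(Y + n\right) + \left(Y \left(- \frac{1}{4}\right) - 5\right)^{2} = \left(Y + n\right) + \left(- \frac{Y}{4} - 5\right)^{2} = \left(Y + n\right) + \left(-5 - \frac{Y}{4}\right)^{2} = Y + n + \left(-5 - \frac{Y}{4}\right)^{2}$)
$50 x{\left(-3,O \right)} = 50 \left(-3 + 0 + \frac{\left(20 - 3\right)^{2}}{16}\right) = 50 \left(-3 + 0 + \frac{17^{2}}{16}\right) = 50 \left(-3 + 0 + \frac{1}{16} \cdot 289\right) = 50 \left(-3 + 0 + \frac{289}{16}\right) = 50 \cdot \frac{241}{16} = \frac{6025}{8}$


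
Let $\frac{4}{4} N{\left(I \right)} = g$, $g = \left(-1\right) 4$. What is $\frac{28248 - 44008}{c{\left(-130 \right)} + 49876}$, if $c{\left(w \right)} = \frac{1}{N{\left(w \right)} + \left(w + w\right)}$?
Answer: $- \frac{4160640}{13167263} \approx -0.31598$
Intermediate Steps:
$g = -4$
$N{\left(I \right)} = -4$
$c{\left(w \right)} = \frac{1}{-4 + 2 w}$ ($c{\left(w \right)} = \frac{1}{-4 + \left(w + w\right)} = \frac{1}{-4 + 2 w}$)
$\frac{28248 - 44008}{c{\left(-130 \right)} + 49876} = \frac{28248 - 44008}{\frac{1}{2 \left(-2 - 130\right)} + 49876} = - \frac{15760}{\frac{1}{2 \left(-132\right)} + 49876} = - \frac{15760}{\frac{1}{2} \left(- \frac{1}{132}\right) + 49876} = - \frac{15760}{- \frac{1}{264} + 49876} = - \frac{15760}{\frac{13167263}{264}} = \left(-15760\right) \frac{264}{13167263} = - \frac{4160640}{13167263}$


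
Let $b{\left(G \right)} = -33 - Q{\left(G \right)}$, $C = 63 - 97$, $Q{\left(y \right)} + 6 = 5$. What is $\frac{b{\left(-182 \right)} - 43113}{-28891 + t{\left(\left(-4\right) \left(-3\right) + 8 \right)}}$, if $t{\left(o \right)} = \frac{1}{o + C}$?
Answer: $\frac{120806}{80895} \approx 1.4934$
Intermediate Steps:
$Q{\left(y \right)} = -1$ ($Q{\left(y \right)} = -6 + 5 = -1$)
$C = -34$
$b{\left(G \right)} = -32$ ($b{\left(G \right)} = -33 - -1 = -33 + 1 = -32$)
$t{\left(o \right)} = \frac{1}{-34 + o}$ ($t{\left(o \right)} = \frac{1}{o - 34} = \frac{1}{-34 + o}$)
$\frac{b{\left(-182 \right)} - 43113}{-28891 + t{\left(\left(-4\right) \left(-3\right) + 8 \right)}} = \frac{-32 - 43113}{-28891 + \frac{1}{-34 + \left(\left(-4\right) \left(-3\right) + 8\right)}} = - \frac{43145}{-28891 + \frac{1}{-34 + \left(12 + 8\right)}} = - \frac{43145}{-28891 + \frac{1}{-34 + 20}} = - \frac{43145}{-28891 + \frac{1}{-14}} = - \frac{43145}{-28891 - \frac{1}{14}} = - \frac{43145}{- \frac{404475}{14}} = \left(-43145\right) \left(- \frac{14}{404475}\right) = \frac{120806}{80895}$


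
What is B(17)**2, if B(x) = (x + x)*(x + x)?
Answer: 1336336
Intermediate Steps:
B(x) = 4*x**2 (B(x) = (2*x)*(2*x) = 4*x**2)
B(17)**2 = (4*17**2)**2 = (4*289)**2 = 1156**2 = 1336336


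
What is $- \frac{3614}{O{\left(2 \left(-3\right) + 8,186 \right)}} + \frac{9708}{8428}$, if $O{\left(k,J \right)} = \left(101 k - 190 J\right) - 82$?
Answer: $\frac{46546819}{37104270} \approx 1.2545$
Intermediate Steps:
$O{\left(k,J \right)} = -82 - 190 J + 101 k$ ($O{\left(k,J \right)} = \left(- 190 J + 101 k\right) - 82 = -82 - 190 J + 101 k$)
$- \frac{3614}{O{\left(2 \left(-3\right) + 8,186 \right)}} + \frac{9708}{8428} = - \frac{3614}{-82 - 35340 + 101 \left(2 \left(-3\right) + 8\right)} + \frac{9708}{8428} = - \frac{3614}{-82 - 35340 + 101 \left(-6 + 8\right)} + 9708 \cdot \frac{1}{8428} = - \frac{3614}{-82 - 35340 + 101 \cdot 2} + \frac{2427}{2107} = - \frac{3614}{-82 - 35340 + 202} + \frac{2427}{2107} = - \frac{3614}{-35220} + \frac{2427}{2107} = \left(-3614\right) \left(- \frac{1}{35220}\right) + \frac{2427}{2107} = \frac{1807}{17610} + \frac{2427}{2107} = \frac{46546819}{37104270}$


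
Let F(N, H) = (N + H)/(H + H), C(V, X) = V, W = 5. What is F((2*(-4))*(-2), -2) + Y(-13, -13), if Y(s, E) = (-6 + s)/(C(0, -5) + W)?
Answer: -73/10 ≈ -7.3000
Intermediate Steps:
F(N, H) = (H + N)/(2*H) (F(N, H) = (H + N)/((2*H)) = (H + N)*(1/(2*H)) = (H + N)/(2*H))
Y(s, E) = -6/5 + s/5 (Y(s, E) = (-6 + s)/(0 + 5) = (-6 + s)/5 = (-6 + s)*(⅕) = -6/5 + s/5)
F((2*(-4))*(-2), -2) + Y(-13, -13) = (½)*(-2 + (2*(-4))*(-2))/(-2) + (-6/5 + (⅕)*(-13)) = (½)*(-½)*(-2 - 8*(-2)) + (-6/5 - 13/5) = (½)*(-½)*(-2 + 16) - 19/5 = (½)*(-½)*14 - 19/5 = -7/2 - 19/5 = -73/10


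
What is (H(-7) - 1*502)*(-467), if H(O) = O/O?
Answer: 233967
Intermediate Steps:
H(O) = 1
(H(-7) - 1*502)*(-467) = (1 - 1*502)*(-467) = (1 - 502)*(-467) = -501*(-467) = 233967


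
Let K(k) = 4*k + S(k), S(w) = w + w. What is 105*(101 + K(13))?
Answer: 18795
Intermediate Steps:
S(w) = 2*w
K(k) = 6*k (K(k) = 4*k + 2*k = 6*k)
105*(101 + K(13)) = 105*(101 + 6*13) = 105*(101 + 78) = 105*179 = 18795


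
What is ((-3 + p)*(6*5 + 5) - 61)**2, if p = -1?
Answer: 40401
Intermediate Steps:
((-3 + p)*(6*5 + 5) - 61)**2 = ((-3 - 1)*(6*5 + 5) - 61)**2 = (-4*(30 + 5) - 61)**2 = (-4*35 - 61)**2 = (-140 - 61)**2 = (-201)**2 = 40401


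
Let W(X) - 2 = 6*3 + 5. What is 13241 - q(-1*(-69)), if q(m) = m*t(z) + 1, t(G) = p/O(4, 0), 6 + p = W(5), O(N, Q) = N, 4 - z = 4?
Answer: 51649/4 ≈ 12912.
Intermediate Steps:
z = 0 (z = 4 - 1*4 = 4 - 4 = 0)
W(X) = 25 (W(X) = 2 + (6*3 + 5) = 2 + (18 + 5) = 2 + 23 = 25)
p = 19 (p = -6 + 25 = 19)
t(G) = 19/4
q(m) = 1 + 19*m/4 (q(m) = m*(19/4) + 1 = 19*m/4 + 1 = 1 + 19*m/4)
13241 - q(-1*(-69)) = 13241 - (1 + 19*(-1*(-69))/4) = 13241 - (1 + (19/4)*69) = 13241 - (1 + 1311/4) = 13241 - 1*1315/4 = 13241 - 1315/4 = 51649/4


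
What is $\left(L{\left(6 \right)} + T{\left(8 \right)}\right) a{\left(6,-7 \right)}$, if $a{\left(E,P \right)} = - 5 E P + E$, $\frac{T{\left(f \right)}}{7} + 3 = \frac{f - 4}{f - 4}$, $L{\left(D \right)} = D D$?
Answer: $4752$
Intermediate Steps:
$L{\left(D \right)} = D^{2}$
$T{\left(f \right)} = -14$ ($T{\left(f \right)} = -21 + 7 \frac{f - 4}{f - 4} = -21 + 7 \frac{-4 + f}{-4 + f} = -21 + 7 \cdot 1 = -21 + 7 = -14$)
$a{\left(E,P \right)} = E - 5 E P$ ($a{\left(E,P \right)} = - 5 E P + E = E - 5 E P$)
$\left(L{\left(6 \right)} + T{\left(8 \right)}\right) a{\left(6,-7 \right)} = \left(6^{2} - 14\right) 6 \left(1 - -35\right) = \left(36 - 14\right) 6 \left(1 + 35\right) = 22 \cdot 6 \cdot 36 = 22 \cdot 216 = 4752$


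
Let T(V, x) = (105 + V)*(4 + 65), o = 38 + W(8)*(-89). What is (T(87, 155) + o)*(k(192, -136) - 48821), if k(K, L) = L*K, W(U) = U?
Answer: -942207542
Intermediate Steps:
k(K, L) = K*L
o = -674 (o = 38 + 8*(-89) = 38 - 712 = -674)
T(V, x) = 7245 + 69*V (T(V, x) = (105 + V)*69 = 7245 + 69*V)
(T(87, 155) + o)*(k(192, -136) - 48821) = ((7245 + 69*87) - 674)*(192*(-136) - 48821) = ((7245 + 6003) - 674)*(-26112 - 48821) = (13248 - 674)*(-74933) = 12574*(-74933) = -942207542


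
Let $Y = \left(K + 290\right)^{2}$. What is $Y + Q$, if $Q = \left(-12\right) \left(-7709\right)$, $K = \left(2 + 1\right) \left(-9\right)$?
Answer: $161677$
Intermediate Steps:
$K = -27$ ($K = 3 \left(-9\right) = -27$)
$Q = 92508$
$Y = 69169$ ($Y = \left(-27 + 290\right)^{2} = 263^{2} = 69169$)
$Y + Q = 69169 + 92508 = 161677$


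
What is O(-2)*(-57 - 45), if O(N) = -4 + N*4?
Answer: 1224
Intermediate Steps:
O(N) = -4 + 4*N
O(-2)*(-57 - 45) = (-4 + 4*(-2))*(-57 - 45) = (-4 - 8)*(-102) = -12*(-102) = 1224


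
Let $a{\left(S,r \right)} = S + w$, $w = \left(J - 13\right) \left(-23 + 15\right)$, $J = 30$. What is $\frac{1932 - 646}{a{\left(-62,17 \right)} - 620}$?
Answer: $- \frac{643}{409} \approx -1.5721$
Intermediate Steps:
$w = -136$ ($w = \left(30 - 13\right) \left(-23 + 15\right) = 17 \left(-8\right) = -136$)
$a{\left(S,r \right)} = -136 + S$ ($a{\left(S,r \right)} = S - 136 = -136 + S$)
$\frac{1932 - 646}{a{\left(-62,17 \right)} - 620} = \frac{1932 - 646}{\left(-136 - 62\right) - 620} = \frac{1286}{-198 - 620} = \frac{1286}{-818} = 1286 \left(- \frac{1}{818}\right) = - \frac{643}{409}$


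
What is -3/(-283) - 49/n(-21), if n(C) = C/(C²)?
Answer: 291210/283 ≈ 1029.0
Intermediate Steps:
n(C) = 1/C (n(C) = C/C² = 1/C)
-3/(-283) - 49/n(-21) = -3/(-283) - 49/(1/(-21)) = -3*(-1/283) - 49/(-1/21) = 3/283 - 49*(-21) = 3/283 + 1029 = 291210/283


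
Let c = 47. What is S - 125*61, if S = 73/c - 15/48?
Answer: -5733067/752 ≈ -7623.8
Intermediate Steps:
S = 933/752 (S = 73/47 - 15/48 = 73*(1/47) - 15*1/48 = 73/47 - 5/16 = 933/752 ≈ 1.2407)
S - 125*61 = 933/752 - 125*61 = 933/752 - 7625 = -5733067/752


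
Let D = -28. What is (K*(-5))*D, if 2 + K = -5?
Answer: -980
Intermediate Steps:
K = -7 (K = -2 - 5 = -7)
(K*(-5))*D = -7*(-5)*(-28) = 35*(-28) = -980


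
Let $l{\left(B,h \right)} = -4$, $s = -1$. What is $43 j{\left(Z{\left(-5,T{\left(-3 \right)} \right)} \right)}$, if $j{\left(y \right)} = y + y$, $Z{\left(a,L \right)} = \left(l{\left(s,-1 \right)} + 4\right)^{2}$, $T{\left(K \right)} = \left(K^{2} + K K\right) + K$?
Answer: $0$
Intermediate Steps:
$T{\left(K \right)} = K + 2 K^{2}$ ($T{\left(K \right)} = \left(K^{2} + K^{2}\right) + K = 2 K^{2} + K = K + 2 K^{2}$)
$Z{\left(a,L \right)} = 0$ ($Z{\left(a,L \right)} = \left(-4 + 4\right)^{2} = 0^{2} = 0$)
$j{\left(y \right)} = 2 y$
$43 j{\left(Z{\left(-5,T{\left(-3 \right)} \right)} \right)} = 43 \cdot 2 \cdot 0 = 43 \cdot 0 = 0$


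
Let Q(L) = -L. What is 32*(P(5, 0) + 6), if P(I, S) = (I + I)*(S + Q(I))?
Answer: -1408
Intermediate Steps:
P(I, S) = 2*I*(S - I) (P(I, S) = (I + I)*(S - I) = (2*I)*(S - I) = 2*I*(S - I))
32*(P(5, 0) + 6) = 32*(2*5*(0 - 1*5) + 6) = 32*(2*5*(0 - 5) + 6) = 32*(2*5*(-5) + 6) = 32*(-50 + 6) = 32*(-44) = -1408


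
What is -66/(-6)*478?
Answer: 5258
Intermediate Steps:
-66/(-6)*478 = -66*(-⅙)*478 = 11*478 = 5258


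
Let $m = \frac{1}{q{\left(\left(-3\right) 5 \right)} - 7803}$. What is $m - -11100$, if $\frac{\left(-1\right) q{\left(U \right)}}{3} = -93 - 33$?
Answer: $\frac{82417499}{7425} \approx 11100.0$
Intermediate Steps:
$q{\left(U \right)} = 378$ ($q{\left(U \right)} = - 3 \left(-93 - 33\right) = \left(-3\right) \left(-126\right) = 378$)
$m = - \frac{1}{7425}$ ($m = \frac{1}{378 - 7803} = \frac{1}{-7425} = - \frac{1}{7425} \approx -0.00013468$)
$m - -11100 = - \frac{1}{7425} - -11100 = - \frac{1}{7425} + 11100 = \frac{82417499}{7425}$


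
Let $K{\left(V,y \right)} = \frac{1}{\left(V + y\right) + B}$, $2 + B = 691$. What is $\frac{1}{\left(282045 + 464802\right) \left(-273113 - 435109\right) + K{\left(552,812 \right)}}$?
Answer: $- \frac{2053}{1085900426297801} \approx -1.8906 \cdot 10^{-12}$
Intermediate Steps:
$B = 689$ ($B = -2 + 691 = 689$)
$K{\left(V,y \right)} = \frac{1}{689 + V + y}$ ($K{\left(V,y \right)} = \frac{1}{\left(V + y\right) + 689} = \frac{1}{689 + V + y}$)
$\frac{1}{\left(282045 + 464802\right) \left(-273113 - 435109\right) + K{\left(552,812 \right)}} = \frac{1}{\left(282045 + 464802\right) \left(-273113 - 435109\right) + \frac{1}{689 + 552 + 812}} = \frac{1}{746847 \left(-708222\right) + \frac{1}{2053}} = \frac{1}{-528933476034 + \frac{1}{2053}} = \frac{1}{- \frac{1085900426297801}{2053}} = - \frac{2053}{1085900426297801}$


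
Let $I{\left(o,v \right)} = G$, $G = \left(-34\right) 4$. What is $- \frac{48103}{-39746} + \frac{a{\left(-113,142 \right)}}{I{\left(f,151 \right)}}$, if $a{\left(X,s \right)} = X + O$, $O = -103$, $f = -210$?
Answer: $\frac{111229}{39746} \approx 2.7985$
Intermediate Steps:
$G = -136$
$I{\left(o,v \right)} = -136$
$a{\left(X,s \right)} = -103 + X$ ($a{\left(X,s \right)} = X - 103 = -103 + X$)
$- \frac{48103}{-39746} + \frac{a{\left(-113,142 \right)}}{I{\left(f,151 \right)}} = - \frac{48103}{-39746} + \frac{-103 - 113}{-136} = \left(-48103\right) \left(- \frac{1}{39746}\right) - - \frac{27}{17} = \frac{48103}{39746} + \frac{27}{17} = \frac{111229}{39746}$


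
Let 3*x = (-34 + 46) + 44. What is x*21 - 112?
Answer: 280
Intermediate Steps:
x = 56/3 (x = ((-34 + 46) + 44)/3 = (12 + 44)/3 = (⅓)*56 = 56/3 ≈ 18.667)
x*21 - 112 = (56/3)*21 - 112 = 392 - 112 = 280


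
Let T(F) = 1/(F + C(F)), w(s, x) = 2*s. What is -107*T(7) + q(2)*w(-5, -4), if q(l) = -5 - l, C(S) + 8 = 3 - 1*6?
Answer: 387/4 ≈ 96.750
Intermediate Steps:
C(S) = -11 (C(S) = -8 + (3 - 1*6) = -8 + (3 - 6) = -8 - 3 = -11)
T(F) = 1/(-11 + F) (T(F) = 1/(F - 11) = 1/(-11 + F))
-107*T(7) + q(2)*w(-5, -4) = -107/(-11 + 7) + (-5 - 1*2)*(2*(-5)) = -107/(-4) + (-5 - 2)*(-10) = -107*(-1/4) - 7*(-10) = 107/4 + 70 = 387/4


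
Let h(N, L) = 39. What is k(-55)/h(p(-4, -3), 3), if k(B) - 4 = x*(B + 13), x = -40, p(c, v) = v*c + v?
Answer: 1684/39 ≈ 43.180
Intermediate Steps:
p(c, v) = v + c*v (p(c, v) = c*v + v = v + c*v)
k(B) = -516 - 40*B (k(B) = 4 - 40*(B + 13) = 4 - 40*(13 + B) = 4 + (-520 - 40*B) = -516 - 40*B)
k(-55)/h(p(-4, -3), 3) = (-516 - 40*(-55))/39 = (-516 + 2200)*(1/39) = 1684*(1/39) = 1684/39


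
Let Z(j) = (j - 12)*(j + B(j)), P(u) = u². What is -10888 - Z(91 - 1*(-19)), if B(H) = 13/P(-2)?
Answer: -43973/2 ≈ -21987.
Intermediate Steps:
B(H) = 13/4 (B(H) = 13/((-2)²) = 13/4)
Z(j) = (-12 + j)*(13/4 + j) (Z(j) = (j - 12)*(j + 13/4) = (-12 + j)*(13/4 + j))
-10888 - Z(91 - 1*(-19)) = -10888 - (-39 + (91 - 1*(-19))² - 35*(91 - 1*(-19))/4) = -10888 - (-39 + (91 + 19)² - 35*(91 + 19)/4) = -10888 - (-39 + 110² - 35/4*110) = -10888 - (-39 + 12100 - 1925/2) = -10888 - 1*22197/2 = -10888 - 22197/2 = -43973/2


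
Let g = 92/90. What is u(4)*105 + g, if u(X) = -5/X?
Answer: -23441/180 ≈ -130.23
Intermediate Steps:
g = 46/45 (g = 92*(1/90) = 46/45 ≈ 1.0222)
u(4)*105 + g = -5/4*105 + 46/45 = -525/4 + 46/45 = -23441/180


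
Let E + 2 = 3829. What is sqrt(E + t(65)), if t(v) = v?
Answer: 2*sqrt(973) ≈ 62.386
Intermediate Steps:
E = 3827 (E = -2 + 3829 = 3827)
sqrt(E + t(65)) = sqrt(3827 + 65) = sqrt(3892) = 2*sqrt(973)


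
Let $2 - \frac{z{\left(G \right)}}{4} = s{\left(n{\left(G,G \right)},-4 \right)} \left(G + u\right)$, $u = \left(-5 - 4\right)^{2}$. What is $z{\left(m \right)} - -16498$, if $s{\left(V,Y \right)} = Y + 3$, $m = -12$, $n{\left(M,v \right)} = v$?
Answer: $16782$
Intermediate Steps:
$s{\left(V,Y \right)} = 3 + Y$
$u = 81$ ($u = \left(-9\right)^{2} = 81$)
$z{\left(G \right)} = 332 + 4 G$ ($z{\left(G \right)} = 8 - 4 \left(3 - 4\right) \left(G + 81\right) = 8 - 4 \left(- (81 + G)\right) = 8 - 4 \left(-81 - G\right) = 8 + \left(324 + 4 G\right) = 332 + 4 G$)
$z{\left(m \right)} - -16498 = \left(332 + 4 \left(-12\right)\right) - -16498 = \left(332 - 48\right) + 16498 = 284 + 16498 = 16782$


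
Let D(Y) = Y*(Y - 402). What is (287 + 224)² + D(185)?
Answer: 220976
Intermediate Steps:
D(Y) = Y*(-402 + Y)
(287 + 224)² + D(185) = (287 + 224)² + 185*(-402 + 185) = 511² + 185*(-217) = 261121 - 40145 = 220976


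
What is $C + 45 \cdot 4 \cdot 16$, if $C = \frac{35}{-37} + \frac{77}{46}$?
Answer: $\frac{4902999}{1702} \approx 2880.7$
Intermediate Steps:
$C = \frac{1239}{1702}$ ($C = 35 \left(- \frac{1}{37}\right) + 77 \cdot \frac{1}{46} = - \frac{35}{37} + \frac{77}{46} = \frac{1239}{1702} \approx 0.72797$)
$C + 45 \cdot 4 \cdot 16 = \frac{1239}{1702} + 45 \cdot 4 \cdot 16 = \frac{1239}{1702} + 45 \cdot 64 = \frac{1239}{1702} + 2880 = \frac{4902999}{1702}$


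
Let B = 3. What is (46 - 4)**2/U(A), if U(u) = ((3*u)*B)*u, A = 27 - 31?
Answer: 49/4 ≈ 12.250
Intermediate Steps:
A = -4
U(u) = 9*u**2 (U(u) = ((3*u)*3)*u = (9*u)*u = 9*u**2)
(46 - 4)**2/U(A) = (46 - 4)**2/((9*(-4)**2)) = 42**2/((9*16)) = 1764/144 = 1764*(1/144) = 49/4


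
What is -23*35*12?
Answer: -9660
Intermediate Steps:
-23*35*12 = -805*12 = -9660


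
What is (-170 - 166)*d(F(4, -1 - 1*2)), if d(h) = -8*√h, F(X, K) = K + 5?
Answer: 2688*√2 ≈ 3801.4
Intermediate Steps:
F(X, K) = 5 + K
(-170 - 166)*d(F(4, -1 - 1*2)) = (-170 - 166)*(-8*√(5 + (-1 - 1*2))) = -(-2688)*√(5 + (-1 - 2)) = -(-2688)*√(5 - 3) = -(-2688)*√2 = 2688*√2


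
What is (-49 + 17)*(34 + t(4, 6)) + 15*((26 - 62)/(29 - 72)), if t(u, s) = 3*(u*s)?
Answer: -145316/43 ≈ -3379.4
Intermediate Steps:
t(u, s) = 3*s*u (t(u, s) = 3*(s*u) = 3*s*u)
(-49 + 17)*(34 + t(4, 6)) + 15*((26 - 62)/(29 - 72)) = (-49 + 17)*(34 + 3*6*4) + 15*((26 - 62)/(29 - 72)) = -32*(34 + 72) + 15*(-36/(-43)) = -32*106 + 15*(-36*(-1/43)) = -3392 + 15*(36/43) = -3392 + 540/43 = -145316/43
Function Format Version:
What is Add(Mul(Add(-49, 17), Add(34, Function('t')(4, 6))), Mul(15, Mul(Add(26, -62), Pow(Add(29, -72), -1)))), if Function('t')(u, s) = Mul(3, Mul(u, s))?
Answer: Rational(-145316, 43) ≈ -3379.4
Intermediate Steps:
Function('t')(u, s) = Mul(3, s, u) (Function('t')(u, s) = Mul(3, Mul(s, u)) = Mul(3, s, u))
Add(Mul(Add(-49, 17), Add(34, Function('t')(4, 6))), Mul(15, Mul(Add(26, -62), Pow(Add(29, -72), -1)))) = Add(Mul(Add(-49, 17), Add(34, Mul(3, 6, 4))), Mul(15, Mul(Add(26, -62), Pow(Add(29, -72), -1)))) = Add(Mul(-32, Add(34, 72)), Mul(15, Mul(-36, Pow(-43, -1)))) = Add(Mul(-32, 106), Mul(15, Mul(-36, Rational(-1, 43)))) = Add(-3392, Mul(15, Rational(36, 43))) = Add(-3392, Rational(540, 43)) = Rational(-145316, 43)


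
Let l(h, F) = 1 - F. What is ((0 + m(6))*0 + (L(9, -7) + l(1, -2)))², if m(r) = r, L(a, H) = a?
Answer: 144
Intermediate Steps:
((0 + m(6))*0 + (L(9, -7) + l(1, -2)))² = ((0 + 6)*0 + (9 + (1 - 1*(-2))))² = (6*0 + (9 + (1 + 2)))² = (0 + (9 + 3))² = (0 + 12)² = 12² = 144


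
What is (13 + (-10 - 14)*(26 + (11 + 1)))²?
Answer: 808201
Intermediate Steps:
(13 + (-10 - 14)*(26 + (11 + 1)))² = (13 - 24*(26 + 12))² = (13 - 24*38)² = (13 - 912)² = (-899)² = 808201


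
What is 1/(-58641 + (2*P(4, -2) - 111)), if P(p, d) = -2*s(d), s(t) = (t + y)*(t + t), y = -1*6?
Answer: -1/58880 ≈ -1.6984e-5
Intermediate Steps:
y = -6
s(t) = 2*t*(-6 + t) (s(t) = (t - 6)*(t + t) = (-6 + t)*(2*t) = 2*t*(-6 + t))
P(p, d) = -4*d*(-6 + d)
1/(-58641 + (2*P(4, -2) - 111)) = 1/(-58641 + (2*(4*(-2)*(6 - 1*(-2))) - 111)) = 1/(-58641 + (2*(4*(-2)*(6 + 2)) - 111)) = 1/(-58641 + (2*(4*(-2)*8) - 111)) = 1/(-58641 + (2*(-64) - 111)) = 1/(-58641 + (-128 - 111)) = 1/(-58641 - 239) = 1/(-58880) = -1/58880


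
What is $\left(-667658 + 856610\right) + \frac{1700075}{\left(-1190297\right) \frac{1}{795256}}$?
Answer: $- \frac{1127085845456}{1190297} \approx -9.469 \cdot 10^{5}$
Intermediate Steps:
$\left(-667658 + 856610\right) + \frac{1700075}{\left(-1190297\right) \frac{1}{795256}} = 188952 + \frac{1700075}{\left(-1190297\right) \frac{1}{795256}} = 188952 + \frac{1700075}{- \frac{1190297}{795256}} = 188952 + 1700075 \left(- \frac{795256}{1190297}\right) = 188952 - \frac{1351994844200}{1190297} = - \frac{1127085845456}{1190297}$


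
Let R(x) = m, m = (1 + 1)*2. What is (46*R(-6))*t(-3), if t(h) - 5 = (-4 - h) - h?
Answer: 1288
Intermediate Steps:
m = 4 (m = 2*2 = 4)
t(h) = 1 - 2*h (t(h) = 5 + ((-4 - h) - h) = 5 + (-4 - 2*h) = 1 - 2*h)
R(x) = 4
(46*R(-6))*t(-3) = (46*4)*(1 - 2*(-3)) = 184*(1 + 6) = 184*7 = 1288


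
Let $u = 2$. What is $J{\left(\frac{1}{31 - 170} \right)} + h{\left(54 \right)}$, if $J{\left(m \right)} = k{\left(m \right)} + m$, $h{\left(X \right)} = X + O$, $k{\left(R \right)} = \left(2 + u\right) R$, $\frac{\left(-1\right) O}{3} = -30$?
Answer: $\frac{20011}{139} \approx 143.96$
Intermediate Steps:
$O = 90$ ($O = \left(-3\right) \left(-30\right) = 90$)
$k{\left(R \right)} = 4 R$ ($k{\left(R \right)} = \left(2 + 2\right) R = 4 R$)
$h{\left(X \right)} = 90 + X$ ($h{\left(X \right)} = X + 90 = 90 + X$)
$J{\left(m \right)} = 5 m$ ($J{\left(m \right)} = 4 m + m = 5 m$)
$J{\left(\frac{1}{31 - 170} \right)} + h{\left(54 \right)} = \frac{5}{31 - 170} + \left(90 + 54\right) = \frac{5}{-139} + 144 = 5 \left(- \frac{1}{139}\right) + 144 = - \frac{5}{139} + 144 = \frac{20011}{139}$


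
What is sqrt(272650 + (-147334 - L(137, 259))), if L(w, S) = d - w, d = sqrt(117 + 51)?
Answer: sqrt(125453 - 2*sqrt(42)) ≈ 354.18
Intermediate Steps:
d = 2*sqrt(42) (d = sqrt(168) = 2*sqrt(42) ≈ 12.961)
L(w, S) = -w + 2*sqrt(42) (L(w, S) = 2*sqrt(42) - w = -w + 2*sqrt(42))
sqrt(272650 + (-147334 - L(137, 259))) = sqrt(272650 + (-147334 - (-1*137 + 2*sqrt(42)))) = sqrt(272650 + (-147334 - (-137 + 2*sqrt(42)))) = sqrt(272650 + (-147334 + (137 - 2*sqrt(42)))) = sqrt(272650 + (-147197 - 2*sqrt(42))) = sqrt(125453 - 2*sqrt(42))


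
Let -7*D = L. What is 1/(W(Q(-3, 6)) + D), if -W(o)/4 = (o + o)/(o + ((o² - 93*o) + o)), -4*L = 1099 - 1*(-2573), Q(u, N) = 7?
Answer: 21/2756 ≈ 0.0076197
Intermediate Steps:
L = -918 (L = -(1099 - 1*(-2573))/4 = -(1099 + 2573)/4 = -¼*3672 = -918)
D = 918/7 (D = -⅐*(-918) = 918/7 ≈ 131.14)
W(o) = -8*o/(o² - 91*o) (W(o) = -4*(o + o)/(o + ((o² - 93*o) + o)) = -4*2*o/(o + (o² - 92*o)) = -4*2*o/(o² - 91*o) = -8*o/(o² - 91*o))
1/(W(Q(-3, 6)) + D) = 1/(-8/(-91 + 7) + 918/7) = 1/(-8/(-84) + 918/7) = 1/(-8*(-1/84) + 918/7) = 1/(2/21 + 918/7) = 1/(2756/21) = 21/2756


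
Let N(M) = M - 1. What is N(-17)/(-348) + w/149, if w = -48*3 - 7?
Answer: -8311/8642 ≈ -0.96170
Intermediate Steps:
w = -151 (w = -8*18 - 7 = -144 - 7 = -151)
N(M) = -1 + M
N(-17)/(-348) + w/149 = (-1 - 17)/(-348) - 151/149 = -18*(-1/348) - 151*1/149 = 3/58 - 151/149 = -8311/8642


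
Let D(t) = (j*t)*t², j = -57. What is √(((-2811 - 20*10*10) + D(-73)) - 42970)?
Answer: 2*√5531547 ≈ 4703.9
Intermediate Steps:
D(t) = -57*t³ (D(t) = (-57*t)*t² = -57*t³)
√(((-2811 - 20*10*10) + D(-73)) - 42970) = √(((-2811 - 20*10*10) - 57*(-73)³) - 42970) = √(((-2811 - 200*10) - 57*(-389017)) - 42970) = √(((-2811 - 2000) + 22173969) - 42970) = √((-4811 + 22173969) - 42970) = √(22169158 - 42970) = √22126188 = 2*√5531547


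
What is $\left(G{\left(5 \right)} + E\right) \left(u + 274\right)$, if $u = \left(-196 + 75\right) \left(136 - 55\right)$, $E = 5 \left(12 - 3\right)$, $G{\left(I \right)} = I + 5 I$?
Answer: $-714525$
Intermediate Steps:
$G{\left(I \right)} = 6 I$
$E = 45$ ($E = 5 \cdot 9 = 45$)
$u = -9801$ ($u = \left(-121\right) 81 = -9801$)
$\left(G{\left(5 \right)} + E\right) \left(u + 274\right) = \left(6 \cdot 5 + 45\right) \left(-9801 + 274\right) = \left(30 + 45\right) \left(-9527\right) = 75 \left(-9527\right) = -714525$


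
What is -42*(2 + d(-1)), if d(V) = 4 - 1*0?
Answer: -252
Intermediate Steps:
d(V) = 4 (d(V) = 4 + 0 = 4)
-42*(2 + d(-1)) = -42*(2 + 4) = -42*6 = -252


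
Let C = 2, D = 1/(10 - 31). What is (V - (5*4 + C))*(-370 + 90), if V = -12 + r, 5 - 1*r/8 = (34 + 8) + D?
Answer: 276880/3 ≈ 92293.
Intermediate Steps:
D = -1/21 (D = 1/(-21) = -1/21 ≈ -0.047619)
r = -6208/21 (r = 40 - 8*((34 + 8) - 1/21) = 40 - 8*(42 - 1/21) = 40 - 8*881/21 = 40 - 7048/21 = -6208/21 ≈ -295.62)
V = -6460/21 (V = -12 - 6208/21 = -6460/21 ≈ -307.62)
(V - (5*4 + C))*(-370 + 90) = (-6460/21 - (5*4 + 2))*(-370 + 90) = (-6460/21 - (20 + 2))*(-280) = (-6460/21 - 1*22)*(-280) = (-6460/21 - 22)*(-280) = -6922/21*(-280) = 276880/3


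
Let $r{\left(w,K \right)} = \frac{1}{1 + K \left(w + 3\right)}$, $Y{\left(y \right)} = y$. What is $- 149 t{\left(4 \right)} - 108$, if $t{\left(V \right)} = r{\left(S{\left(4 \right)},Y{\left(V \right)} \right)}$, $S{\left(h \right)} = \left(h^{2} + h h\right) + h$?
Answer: $- \frac{17105}{157} \approx -108.95$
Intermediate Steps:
$S{\left(h \right)} = h + 2 h^{2}$ ($S{\left(h \right)} = \left(h^{2} + h^{2}\right) + h = 2 h^{2} + h = h + 2 h^{2}$)
$r{\left(w,K \right)} = \frac{1}{1 + K \left(3 + w\right)}$
$t{\left(V \right)} = \frac{1}{1 + 39 V}$ ($t{\left(V \right)} = \frac{1}{1 + 3 V + V 4 \left(1 + 2 \cdot 4\right)} = \frac{1}{1 + 3 V + V 4 \left(1 + 8\right)} = \frac{1}{1 + 3 V + V 4 \cdot 9} = \frac{1}{1 + 3 V + V 36} = \frac{1}{1 + 3 V + 36 V} = \frac{1}{1 + 39 V}$)
$- 149 t{\left(4 \right)} - 108 = - \frac{149}{1 + 39 \cdot 4} - 108 = - \frac{149}{1 + 156} - 108 = - \frac{149}{157} - 108 = - \frac{17105}{157}$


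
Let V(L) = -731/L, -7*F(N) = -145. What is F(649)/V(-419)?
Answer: 60755/5117 ≈ 11.873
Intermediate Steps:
F(N) = 145/7 (F(N) = -⅐*(-145) = 145/7)
F(649)/V(-419) = 145/(7*((-731/(-419)))) = 145/(7*((-731*(-1/419)))) = 145/(7*(731/419)) = (145/7)*(419/731) = 60755/5117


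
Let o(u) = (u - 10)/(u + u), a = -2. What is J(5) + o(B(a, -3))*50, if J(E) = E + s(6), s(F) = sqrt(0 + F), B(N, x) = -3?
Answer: 340/3 + sqrt(6) ≈ 115.78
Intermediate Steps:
o(u) = (-10 + u)/(2*u) (o(u) = (-10 + u)/((2*u)) = (-10 + u)*(1/(2*u)) = (-10 + u)/(2*u))
s(F) = sqrt(F)
J(E) = E + sqrt(6)
J(5) + o(B(a, -3))*50 = (5 + sqrt(6)) + ((1/2)*(-10 - 3)/(-3))*50 = (5 + sqrt(6)) + ((1/2)*(-1/3)*(-13))*50 = (5 + sqrt(6)) + (13/6)*50 = (5 + sqrt(6)) + 325/3 = 340/3 + sqrt(6)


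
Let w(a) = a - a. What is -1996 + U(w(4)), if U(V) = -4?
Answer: -2000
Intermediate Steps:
w(a) = 0
-1996 + U(w(4)) = -1996 - 4 = -2000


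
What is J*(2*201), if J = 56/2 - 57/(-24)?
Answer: 48843/4 ≈ 12211.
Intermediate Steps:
J = 243/8 (J = 56*(½) - 57*(-1/24) = 28 + 19/8 = 243/8 ≈ 30.375)
J*(2*201) = 243*(2*201)/8 = (243/8)*402 = 48843/4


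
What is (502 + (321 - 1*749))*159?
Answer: 11766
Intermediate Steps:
(502 + (321 - 1*749))*159 = (502 + (321 - 749))*159 = (502 - 428)*159 = 74*159 = 11766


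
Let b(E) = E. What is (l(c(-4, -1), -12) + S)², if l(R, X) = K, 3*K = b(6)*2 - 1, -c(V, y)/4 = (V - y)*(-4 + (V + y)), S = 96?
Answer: 89401/9 ≈ 9933.4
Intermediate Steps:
c(V, y) = -4*(V - y)*(-4 + V + y) (c(V, y) = -4*(V - y)*(-4 + (V + y)) = -4*(V - y)*(-4 + V + y))
K = 11/3 (K = (6*2 - 1)/3 = (12 - 1)/3 = (⅓)*11 = 11/3 ≈ 3.6667)
l(R, X) = 11/3
(l(c(-4, -1), -12) + S)² = (11/3 + 96)² = (299/3)² = 89401/9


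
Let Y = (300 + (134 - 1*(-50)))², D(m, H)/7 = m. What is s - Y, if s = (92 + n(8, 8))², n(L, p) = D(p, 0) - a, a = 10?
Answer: -215212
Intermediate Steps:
D(m, H) = 7*m
n(L, p) = -10 + 7*p (n(L, p) = 7*p - 1*10 = 7*p - 10 = -10 + 7*p)
Y = 234256 (Y = (300 + (134 + 50))² = (300 + 184)² = 484² = 234256)
s = 19044 (s = (92 + (-10 + 7*8))² = (92 + (-10 + 56))² = (92 + 46)² = 138² = 19044)
s - Y = 19044 - 1*234256 = 19044 - 234256 = -215212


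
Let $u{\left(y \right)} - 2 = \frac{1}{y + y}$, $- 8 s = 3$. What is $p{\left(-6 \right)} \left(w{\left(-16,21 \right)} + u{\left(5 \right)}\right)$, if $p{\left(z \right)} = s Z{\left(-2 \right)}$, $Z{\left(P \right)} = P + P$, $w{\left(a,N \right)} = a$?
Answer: $- \frac{417}{20} \approx -20.85$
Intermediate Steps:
$s = - \frac{3}{8}$ ($s = \left(- \frac{1}{8}\right) 3 = - \frac{3}{8} \approx -0.375$)
$Z{\left(P \right)} = 2 P$
$p{\left(z \right)} = \frac{3}{2}$ ($p{\left(z \right)} = - \frac{3 \cdot 2 \left(-2\right)}{8} = \left(- \frac{3}{8}\right) \left(-4\right) = \frac{3}{2}$)
$u{\left(y \right)} = 2 + \frac{1}{2 y}$ ($u{\left(y \right)} = 2 + \frac{1}{y + y} = 2 + \frac{1}{2 y}$)
$p{\left(-6 \right)} \left(w{\left(-16,21 \right)} + u{\left(5 \right)}\right) = \frac{3 \left(-16 + \left(2 + \frac{1}{2 \cdot 5}\right)\right)}{2} = \frac{3 \left(-16 + \left(2 + \frac{1}{2} \cdot \frac{1}{5}\right)\right)}{2} = \frac{3 \left(-16 + \left(2 + \frac{1}{10}\right)\right)}{2} = \frac{3 \left(-16 + \frac{21}{10}\right)}{2} = \frac{3}{2} \left(- \frac{139}{10}\right) = - \frac{417}{20}$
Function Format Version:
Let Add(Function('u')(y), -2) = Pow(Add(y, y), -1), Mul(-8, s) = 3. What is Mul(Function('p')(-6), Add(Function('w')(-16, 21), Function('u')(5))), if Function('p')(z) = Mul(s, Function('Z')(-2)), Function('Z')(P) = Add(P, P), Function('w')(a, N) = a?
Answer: Rational(-417, 20) ≈ -20.850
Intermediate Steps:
s = Rational(-3, 8) (s = Mul(Rational(-1, 8), 3) = Rational(-3, 8) ≈ -0.37500)
Function('Z')(P) = Mul(2, P)
Function('p')(z) = Rational(3, 2) (Function('p')(z) = Mul(Rational(-3, 8), Mul(2, -2)) = Mul(Rational(-3, 8), -4) = Rational(3, 2))
Function('u')(y) = Add(2, Mul(Rational(1, 2), Pow(y, -1))) (Function('u')(y) = Add(2, Pow(Add(y, y), -1)) = Add(2, Pow(Mul(2, y), -1)) = Add(2, Mul(Rational(1, 2), Pow(y, -1))))
Mul(Function('p')(-6), Add(Function('w')(-16, 21), Function('u')(5))) = Mul(Rational(3, 2), Add(-16, Add(2, Mul(Rational(1, 2), Pow(5, -1))))) = Mul(Rational(3, 2), Add(-16, Add(2, Mul(Rational(1, 2), Rational(1, 5))))) = Mul(Rational(3, 2), Add(-16, Add(2, Rational(1, 10)))) = Mul(Rational(3, 2), Add(-16, Rational(21, 10))) = Mul(Rational(3, 2), Rational(-139, 10)) = Rational(-417, 20)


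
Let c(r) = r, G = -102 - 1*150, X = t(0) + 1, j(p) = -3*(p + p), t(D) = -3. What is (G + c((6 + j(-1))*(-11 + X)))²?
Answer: 166464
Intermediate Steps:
j(p) = -6*p
X = -2 (X = -3 + 1 = -2)
G = -252 (G = -102 - 150 = -252)
(G + c((6 + j(-1))*(-11 + X)))² = (-252 + (6 - 6*(-1))*(-11 - 2))² = (-252 + (6 + 6)*(-13))² = (-252 + 12*(-13))² = (-252 - 156)² = (-408)² = 166464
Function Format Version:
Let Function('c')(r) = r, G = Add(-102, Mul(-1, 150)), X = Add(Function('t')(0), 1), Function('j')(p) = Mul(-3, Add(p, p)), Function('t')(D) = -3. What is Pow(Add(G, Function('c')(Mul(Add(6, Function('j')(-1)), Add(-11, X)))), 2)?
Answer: 166464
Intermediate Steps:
Function('j')(p) = Mul(-6, p) (Function('j')(p) = Mul(-3, Mul(2, p)) = Mul(-6, p))
X = -2 (X = Add(-3, 1) = -2)
G = -252 (G = Add(-102, -150) = -252)
Pow(Add(G, Function('c')(Mul(Add(6, Function('j')(-1)), Add(-11, X)))), 2) = Pow(Add(-252, Mul(Add(6, Mul(-6, -1)), Add(-11, -2))), 2) = Pow(Add(-252, Mul(Add(6, 6), -13)), 2) = Pow(Add(-252, Mul(12, -13)), 2) = Pow(Add(-252, -156), 2) = Pow(-408, 2) = 166464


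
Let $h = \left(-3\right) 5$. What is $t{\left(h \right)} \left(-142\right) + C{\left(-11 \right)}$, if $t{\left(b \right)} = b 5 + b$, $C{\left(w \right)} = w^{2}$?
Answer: $12901$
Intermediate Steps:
$h = -15$
$t{\left(b \right)} = 6 b$ ($t{\left(b \right)} = 5 b + b = 6 b$)
$t{\left(h \right)} \left(-142\right) + C{\left(-11 \right)} = 6 \left(-15\right) \left(-142\right) + \left(-11\right)^{2} = \left(-90\right) \left(-142\right) + 121 = 12780 + 121 = 12901$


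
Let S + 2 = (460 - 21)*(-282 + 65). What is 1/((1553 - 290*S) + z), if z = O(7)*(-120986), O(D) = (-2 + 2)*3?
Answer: 1/27628403 ≈ 3.6195e-8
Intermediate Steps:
O(D) = 0 (O(D) = 0*3 = 0)
S = -95265 (S = -2 + (460 - 21)*(-282 + 65) = -2 + 439*(-217) = -2 - 95263 = -95265)
z = 0 (z = 0*(-120986) = 0)
1/((1553 - 290*S) + z) = 1/((1553 - 290*(-95265)) + 0) = 1/((1553 + 27626850) + 0) = 1/(27628403 + 0) = 1/27628403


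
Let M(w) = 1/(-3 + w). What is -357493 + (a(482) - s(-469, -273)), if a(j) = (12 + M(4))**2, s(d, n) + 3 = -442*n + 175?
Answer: -478162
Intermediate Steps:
s(d, n) = 172 - 442*n (s(d, n) = -3 + (-442*n + 175) = -3 + (175 - 442*n) = 172 - 442*n)
a(j) = 169 (a(j) = (12 + 1/(-3 + 4))**2 = (12 + 1/1)**2 = (12 + 1)**2 = 13**2 = 169)
-357493 + (a(482) - s(-469, -273)) = -357493 + (169 - (172 - 442*(-273))) = -357493 + (169 - (172 + 120666)) = -357493 + (169 - 1*120838) = -357493 + (169 - 120838) = -357493 - 120669 = -478162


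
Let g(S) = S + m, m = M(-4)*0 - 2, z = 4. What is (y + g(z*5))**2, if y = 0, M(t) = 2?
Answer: 324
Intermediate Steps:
m = -2 (m = 2*0 - 2 = 0 - 2 = -2)
g(S) = -2 + S (g(S) = S - 2 = -2 + S)
(y + g(z*5))**2 = (0 + (-2 + 4*5))**2 = (0 + (-2 + 20))**2 = (0 + 18)**2 = 18**2 = 324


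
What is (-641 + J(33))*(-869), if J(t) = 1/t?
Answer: 1671008/3 ≈ 5.5700e+5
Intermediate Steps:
(-641 + J(33))*(-869) = (-641 + 1/33)*(-869) = -21152/33*(-869) = 1671008/3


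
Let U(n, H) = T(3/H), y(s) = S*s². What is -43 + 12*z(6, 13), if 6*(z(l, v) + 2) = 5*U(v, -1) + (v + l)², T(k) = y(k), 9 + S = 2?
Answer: 25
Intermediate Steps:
S = -7 (S = -9 + 2 = -7)
y(s) = -7*s²
T(k) = -7*k²
U(n, H) = -63/H² (U(n, H) = -7*9/H² = -63/H²)
z(l, v) = -109/2 + (l + v)²/6 (z(l, v) = -2 + (5*(-63/(-1)²) + (v + l)²)/6 = -2 + (5*(-63*1) + (l + v)²)/6 = -2 + (5*(-63) + (l + v)²)/6 = -2 + (-315 + (l + v)²)/6 = -2 + (-105/2 + (l + v)²/6) = -109/2 + (l + v)²/6)
-43 + 12*z(6, 13) = -43 + 12*(-109/2 + (6 + 13)²/6) = -43 + 12*(-109/2 + (⅙)*19²) = -43 + 12*(-109/2 + (⅙)*361) = -43 + 12*(-109/2 + 361/6) = -43 + 12*(17/3) = -43 + 68 = 25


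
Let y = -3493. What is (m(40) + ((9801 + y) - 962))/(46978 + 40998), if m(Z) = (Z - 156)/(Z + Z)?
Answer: 106891/1759520 ≈ 0.060750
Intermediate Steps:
m(Z) = (-156 + Z)/(2*Z) (m(Z) = (-156 + Z)/((2*Z)) = (-156 + Z)*(1/(2*Z)) = (-156 + Z)/(2*Z))
(m(40) + ((9801 + y) - 962))/(46978 + 40998) = ((½)*(-156 + 40)/40 + ((9801 - 3493) - 962))/(46978 + 40998) = ((½)*(1/40)*(-116) + (6308 - 962))/87976 = (-29/20 + 5346)*(1/87976) = (106891/20)*(1/87976) = 106891/1759520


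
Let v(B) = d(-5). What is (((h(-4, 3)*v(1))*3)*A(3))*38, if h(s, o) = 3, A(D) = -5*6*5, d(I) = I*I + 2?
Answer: -1385100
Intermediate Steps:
d(I) = 2 + I² (d(I) = I² + 2 = 2 + I²)
A(D) = -150 (A(D) = -30*5 = -150)
v(B) = 27 (v(B) = 2 + (-5)² = 2 + 25 = 27)
(((h(-4, 3)*v(1))*3)*A(3))*38 = (((3*27)*3)*(-150))*38 = ((81*3)*(-150))*38 = (243*(-150))*38 = -36450*38 = -1385100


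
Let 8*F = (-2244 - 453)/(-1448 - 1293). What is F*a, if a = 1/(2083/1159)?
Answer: 3125823/45676024 ≈ 0.068435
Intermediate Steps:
F = 2697/21928 (F = ((-2244 - 453)/(-1448 - 1293))/8 = (-2697/(-2741))/8 = (-2697*(-1/2741))/8 = (1/8)*(2697/2741) = 2697/21928 ≈ 0.12299)
a = 1159/2083 (a = 1/(2083*(1/1159)) = 1/(2083/1159) = 1159/2083 ≈ 0.55641)
F*a = (2697/21928)*(1159/2083) = 3125823/45676024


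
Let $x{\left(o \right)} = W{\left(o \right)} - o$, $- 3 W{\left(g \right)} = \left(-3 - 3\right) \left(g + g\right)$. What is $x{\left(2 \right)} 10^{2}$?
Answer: $600$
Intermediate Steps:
$W{\left(g \right)} = 4 g$ ($W{\left(g \right)} = - \frac{\left(-3 - 3\right) \left(g + g\right)}{3} = - \frac{\left(-6\right) 2 g}{3} = - \frac{\left(-12\right) g}{3} = 4 g$)
$x{\left(o \right)} = 3 o$ ($x{\left(o \right)} = 4 o - o = 3 o$)
$x{\left(2 \right)} 10^{2} = 3 \cdot 2 \cdot 10^{2} = 6 \cdot 100 = 600$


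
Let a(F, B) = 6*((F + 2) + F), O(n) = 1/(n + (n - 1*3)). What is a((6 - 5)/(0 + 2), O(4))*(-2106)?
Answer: -37908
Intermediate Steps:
O(n) = 1/(-3 + 2*n) (O(n) = 1/(n + (n - 3)) = 1/(n + (-3 + n)) = 1/(-3 + 2*n))
a(F, B) = 12 + 12*F (a(F, B) = 6*((2 + F) + F) = 6*(2 + 2*F) = 12 + 12*F)
a((6 - 5)/(0 + 2), O(4))*(-2106) = (12 + 12*((6 - 5)/(0 + 2)))*(-2106) = (12 + 12*(1/2))*(-2106) = (12 + 12*(1*(½)))*(-2106) = (12 + 12*(½))*(-2106) = (12 + 6)*(-2106) = 18*(-2106) = -37908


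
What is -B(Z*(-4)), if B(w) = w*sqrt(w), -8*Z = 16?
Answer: -16*sqrt(2) ≈ -22.627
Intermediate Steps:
Z = -2 (Z = -1/8*16 = -2)
B(w) = w**(3/2)
-B(Z*(-4)) = -(-2*(-4))**(3/2) = -8**(3/2) = -16*sqrt(2)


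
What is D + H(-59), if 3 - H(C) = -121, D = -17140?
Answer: -17016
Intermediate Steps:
H(C) = 124 (H(C) = 3 - 1*(-121) = 3 + 121 = 124)
D + H(-59) = -17140 + 124 = -17016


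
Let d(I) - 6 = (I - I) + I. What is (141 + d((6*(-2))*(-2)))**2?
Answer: 29241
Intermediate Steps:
d(I) = 6 + I (d(I) = 6 + ((I - I) + I) = 6 + (0 + I) = 6 + I)
(141 + d((6*(-2))*(-2)))**2 = (141 + (6 + (6*(-2))*(-2)))**2 = (141 + (6 - 12*(-2)))**2 = (141 + (6 + 24))**2 = (141 + 30)**2 = 171**2 = 29241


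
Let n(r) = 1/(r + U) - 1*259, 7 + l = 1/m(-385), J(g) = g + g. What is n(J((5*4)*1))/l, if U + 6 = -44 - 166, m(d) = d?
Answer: 1595475/43136 ≈ 36.987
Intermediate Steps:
J(g) = 2*g
l = -2696/385 (l = -7 + 1/(-385) = -7 - 1/385 = -2696/385 ≈ -7.0026)
U = -216 (U = -6 + (-44 - 166) = -6 - 210 = -216)
n(r) = -259 + 1/(-216 + r) (n(r) = 1/(r - 216) - 1*259 = 1/(-216 + r) - 259 = -259 + 1/(-216 + r))
n(J((5*4)*1))/l = ((55945 - 518*(5*4)*1)/(-216 + 2*((5*4)*1)))/(-2696/385) = ((55945 - 518*20*1)/(-216 + 2*(20*1)))*(-385/2696) = ((55945 - 518*20)/(-216 + 2*20))*(-385/2696) = ((55945 - 259*40)/(-216 + 40))*(-385/2696) = ((55945 - 10360)/(-176))*(-385/2696) = -1/176*45585*(-385/2696) = -45585/176*(-385/2696) = 1595475/43136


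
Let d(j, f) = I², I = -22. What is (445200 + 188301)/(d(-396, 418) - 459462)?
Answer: -633501/458978 ≈ -1.3802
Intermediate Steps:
d(j, f) = 484 (d(j, f) = (-22)² = 484)
(445200 + 188301)/(d(-396, 418) - 459462) = (445200 + 188301)/(484 - 459462) = 633501/(-458978) = 633501*(-1/458978) = -633501/458978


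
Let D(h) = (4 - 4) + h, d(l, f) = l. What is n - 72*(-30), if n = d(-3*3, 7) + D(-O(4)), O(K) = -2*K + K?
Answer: 2155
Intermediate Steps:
O(K) = -K
D(h) = h (D(h) = 0 + h = h)
n = -5 (n = -3*3 - (-1)*4 = -9 - 1*(-4) = -9 + 4 = -5)
n - 72*(-30) = -5 - 72*(-30) = -5 + 2160 = 2155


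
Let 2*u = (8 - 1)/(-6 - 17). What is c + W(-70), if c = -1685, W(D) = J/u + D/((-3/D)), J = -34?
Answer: -64993/21 ≈ -3094.9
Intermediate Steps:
u = -7/46 (u = ((8 - 1)/(-6 - 17))/2 = (7/(-23))/2 = (7*(-1/23))/2 = (½)*(-7/23) = -7/46 ≈ -0.15217)
W(D) = 1564/7 - D²/3 (W(D) = -34/(-7/46) + D/((-3/D)) = -34*(-46/7) + D*(-D/3) = 1564/7 - D²/3)
c + W(-70) = -1685 + (1564/7 - ⅓*(-70)²) = -1685 + (1564/7 - ⅓*4900) = -1685 + (1564/7 - 4900/3) = -1685 - 29608/21 = -64993/21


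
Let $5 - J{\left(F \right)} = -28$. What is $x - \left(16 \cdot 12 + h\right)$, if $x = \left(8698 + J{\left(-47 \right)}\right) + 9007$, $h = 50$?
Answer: $17496$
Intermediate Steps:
$J{\left(F \right)} = 33$ ($J{\left(F \right)} = 5 - -28 = 5 + 28 = 33$)
$x = 17738$ ($x = \left(8698 + 33\right) + 9007 = 8731 + 9007 = 17738$)
$x - \left(16 \cdot 12 + h\right) = 17738 - \left(16 \cdot 12 + 50\right) = 17738 - \left(192 + 50\right) = 17738 - 242 = 17496$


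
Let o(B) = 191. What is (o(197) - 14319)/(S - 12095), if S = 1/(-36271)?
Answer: 256218344/219348873 ≈ 1.1681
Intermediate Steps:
S = -1/36271 ≈ -2.7570e-5
(o(197) - 14319)/(S - 12095) = (191 - 14319)/(-1/36271 - 12095) = -14128/(-438697746/36271) = -14128*(-36271/438697746) = 256218344/219348873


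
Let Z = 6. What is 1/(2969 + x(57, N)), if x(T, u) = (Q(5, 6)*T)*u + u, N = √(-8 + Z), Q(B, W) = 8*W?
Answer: 2969/23797299 - 2737*I*√2/23797299 ≈ 0.00012476 - 0.00016265*I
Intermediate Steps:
N = I*√2 (N = √(-8 + 6) = √(-2) = I*√2 ≈ 1.4142*I)
x(T, u) = u + 48*T*u (x(T, u) = ((8*6)*T)*u + u = (48*T)*u + u = 48*T*u + u = u + 48*T*u)
1/(2969 + x(57, N)) = 1/(2969 + (I*√2)*(1 + 48*57)) = 1/(2969 + (I*√2)*(1 + 2736)) = 1/(2969 + (I*√2)*2737) = 1/(2969 + 2737*I*√2)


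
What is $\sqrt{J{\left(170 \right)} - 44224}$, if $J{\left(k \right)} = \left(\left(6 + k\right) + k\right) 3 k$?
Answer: $2 \sqrt{33059} \approx 363.64$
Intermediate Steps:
$J{\left(k \right)} = k \left(18 + 6 k\right)$ ($J{\left(k \right)} = \left(6 + 2 k\right) 3 k = \left(18 + 6 k\right) k = k \left(18 + 6 k\right)$)
$\sqrt{J{\left(170 \right)} - 44224} = \sqrt{6 \cdot 170 \left(3 + 170\right) - 44224} = \sqrt{6 \cdot 170 \cdot 173 - 44224} = \sqrt{176460 - 44224} = \sqrt{132236} = 2 \sqrt{33059}$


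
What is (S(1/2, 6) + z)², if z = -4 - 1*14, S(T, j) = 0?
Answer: 324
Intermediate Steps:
z = -18 (z = -4 - 14 = -18)
(S(1/2, 6) + z)² = (0 - 18)² = (-18)² = 324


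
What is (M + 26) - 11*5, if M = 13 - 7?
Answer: -23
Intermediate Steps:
M = 6
(M + 26) - 11*5 = (6 + 26) - 11*5 = 32 - 55 = -23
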